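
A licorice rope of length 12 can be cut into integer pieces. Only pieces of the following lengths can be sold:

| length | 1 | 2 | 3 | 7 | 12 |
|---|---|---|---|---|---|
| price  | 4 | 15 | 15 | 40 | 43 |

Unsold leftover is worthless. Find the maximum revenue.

Consider every possible first cut. best[k] is the best of p[i]+best[k−i] over all sellable i≤k.
best[1] = 4
best[2] = 15
best[3] = 19  (first piece 1, then best[2]=15)
best[4] = 30  (first piece 2, then best[2]=15)
best[5] = 34  (first piece 1, then best[4]=30)
best[6] = 45  (first piece 2, then best[4]=30)
best[7] = 49  (first piece 1, then best[6]=45)
best[8] = 60  (first piece 2, then best[6]=45)
best[9] = 64  (first piece 1, then best[8]=60)
best[10] = 75  (first piece 2, then best[8]=60)
best[11] = 79  (first piece 1, then best[10]=75)
best[12] = 90  (first piece 2, then best[10]=75)
One optimal cutting: 2 + 2 + 2 + 2 + 2 + 2 → ¢90.

90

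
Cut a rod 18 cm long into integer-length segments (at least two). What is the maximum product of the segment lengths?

Define f[k] = max over 1≤i<k of i · max(k−i, f[k−i]); the inner max lets the remainder stay uncut if that's better.
Small cases: f[2]=1, f[3]=2, f[4]=4, f[5]=6, f[6]=9, f[7]=12, f[8]=18, f[9]=27, f[10]=36.
f[11] = max(1×36, 2×27, 3×18, …, 9×2, 10×1) = 54
f[12] = max(1×54, 2×36, 3×27, …, 10×2, 11×1) = 81
f[13] = max(1×81, 2×54, 3×36, …, 11×2, 12×1) = 108
f[14] = max(1×108, 2×81, 3×54, …, 12×2, 13×1) = 162
f[15] = max(1×162, 2×108, 3×81, …, 13×2, 14×1) = 243
f[16] = max(1×243, 2×162, 3×108, …, 14×2, 15×1) = 324
f[17] = max(1×324, 2×243, 3×162, …, 15×2, 16×1) = 486
f[18] = max(1×486, 2×324, 3×243, …, 16×2, 17×1) = 729
One optimal split: 3 + 3 + 3 + 3 + 3 + 3; product 3×3×3×3×3×3 = 729.

729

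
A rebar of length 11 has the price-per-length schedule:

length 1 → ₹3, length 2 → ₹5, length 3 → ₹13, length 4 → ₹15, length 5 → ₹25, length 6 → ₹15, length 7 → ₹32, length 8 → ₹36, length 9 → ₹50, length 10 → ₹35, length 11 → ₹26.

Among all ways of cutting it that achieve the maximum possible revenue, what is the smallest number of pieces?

Build r[k] bottom-up: r[k] = max over allowed piece i of (p[i] + r[k−i]).
r[1] = 3
r[2] = 6  (first piece 1, then r[1]=3)
r[3] = 13
r[4] = 16  (first piece 1, then r[3]=13)
r[5] = 25
r[6] = 28  (first piece 1, then r[5]=25)
r[7] = 32
r[8] = 38  (first piece 3, then r[5]=25)
r[9] = 50
r[10] = 53  (first piece 1, then r[9]=50)
r[11] = 56  (first piece 1, then r[10]=53)
Maximum revenue is ₹56.
Now minimize piece count subject to staying optimal: for each k, pieces[k] = 1 + min over i with p[i]+r[k−i]=r[k] of pieces[k−i].
pieces[8] = 2
pieces[9] = 1
pieces[10] = 2
pieces[11] = 3

3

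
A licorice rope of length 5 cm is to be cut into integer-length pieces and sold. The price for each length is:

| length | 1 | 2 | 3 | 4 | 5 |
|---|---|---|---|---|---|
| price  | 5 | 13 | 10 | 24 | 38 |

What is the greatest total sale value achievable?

38

Build v[k] bottom-up: v[k] = max over allowed piece i of (p[i] + v[k−i]).
v[1] = 5
v[2] = 13
v[3] = 18  (first piece 1, then v[2]=13)
v[4] = 26  (first piece 2, then v[2]=13)
v[5] = 38
Best is to sell the whole 5-cm piece uncut for ¢38.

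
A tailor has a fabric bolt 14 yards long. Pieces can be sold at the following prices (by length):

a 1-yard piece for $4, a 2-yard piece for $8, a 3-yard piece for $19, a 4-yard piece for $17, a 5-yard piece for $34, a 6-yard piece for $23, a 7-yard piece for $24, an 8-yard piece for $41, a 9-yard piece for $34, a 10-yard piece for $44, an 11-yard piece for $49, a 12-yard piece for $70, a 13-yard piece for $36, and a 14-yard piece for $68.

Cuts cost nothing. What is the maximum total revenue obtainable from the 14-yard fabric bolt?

Let v[k] be the best obtainable value from length k. For each k, try every first piece i and keep the best of price[i] + v[k−i].
v[1] = 4
v[2] = max(4+4, 8+0) = 8
v[3] = max(4+8, 8+4, 19+0) = 19
v[4] = max(4+19, 8+8, 19+4, 17+0) = 23
v[5] = max(4+23, 8+19, 19+8, 17+4, 34+0) = 34
v[6] = max(4+34, 8+23, 19+19, 17+8, 34+4, 23+0) = 38
v[7] = max(4+38, 8+34, 19+23, …, 23+4, 24+0) = 42
v[8] = max(4+42, 8+38, 19+34, …, 24+4, 41+0) = 53
v[9] = max(4+53, 8+42, 19+38, …, 41+4, 34+0) = 57
v[10] = max(4+57, 8+53, 19+42, …, 34+4, 44+0) = 68
v[11] = max(4+68, 8+57, 19+53, …, 44+4, 49+0) = 72
v[12] = max(4+72, 8+68, 19+57, …, 49+4, 70+0) = 76
v[13] = max(4+76, 8+72, 19+68, …, 70+4, 36+0) = 87
v[14] = max(4+87, 8+76, 19+72, …, 36+4, 68+0) = 91
One optimal cutting: 5 + 5 + 3 + 1 → $34 + $34 + $19 + $4 = $91.

91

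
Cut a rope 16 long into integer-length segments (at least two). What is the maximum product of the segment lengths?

Fill m[k] for k=2..16: at each k try every first piece i and multiply by the better of (k−i) uncut or m[k−i].
m[2] = 1·max(1,0) = 1·1 = 1
m[3] = max(1·2, 2·1) = 2
m[4] = max(1·3, 2·2, 3·1) = 4
m[5] = max(1·4, 2·3, 3·2, 4·1) = 6
m[6] = max(1·6, 2·4, 3·3, 4·2, 5·1) = 9
m[7] = max(1·9, 2·6, 3·4, 4·3, 5·2, 6·1) = 12
m[8] = max(1·12, 2·9, 3·6, …, 6·2, 7·1) = 18
m[9] = max(1·18, 2·12, 3·9, …, 7·2, 8·1) = 27
m[10] = max(1·27, 2·18, 3·12, …, 8·2, 9·1) = 36
m[11] = max(1·36, 2·27, 3·18, …, 9·2, 10·1) = 54
m[12] = max(1·54, 2·36, 3·27, …, 10·2, 11·1) = 81
m[13] = max(1·81, 2·54, 3·36, …, 11·2, 12·1) = 108
m[14] = max(1·108, 2·81, 3·54, …, 12·2, 13·1) = 162
m[15] = max(1·162, 2·108, 3·81, …, 13·2, 14·1) = 243
m[16] = max(1·243, 2·162, 3·108, …, 14·2, 15·1) = 324
One optimal split: 3 + 3 + 3 + 3 + 2 + 2; product 3·3·3·3·2·2 = 324.

324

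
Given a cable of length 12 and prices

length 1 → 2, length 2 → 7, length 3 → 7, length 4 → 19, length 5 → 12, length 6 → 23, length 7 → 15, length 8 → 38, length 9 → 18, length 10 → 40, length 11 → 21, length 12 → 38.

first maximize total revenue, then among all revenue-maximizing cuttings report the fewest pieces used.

2

Consider every possible first cut. r[k] is the best of p[i]+r[k−i] over all sellable i≤k.
r[1] = 2
r[2] = max(2+2, 7+0) = 7
r[3] = max(2+7, 7+2, 7+0) = 9
r[4] = max(2+9, 7+7, 7+2, 19+0) = 19
r[5] = max(2+19, 7+9, 7+7, 19+2, 12+0) = 21
r[6] = max(2+21, 7+19, 7+9, 19+7, 12+2, 23+0) = 26
r[7] = max(2+26, 7+21, 7+19, …, 23+2, 15+0) = 28
r[8] = max(2+28, 7+26, 7+21, …, 15+2, 38+0) = 38
r[9] = max(2+38, 7+28, 7+26, …, 38+2, 18+0) = 40
r[10] = max(2+40, 7+38, 7+28, …, 18+2, 40+0) = 45
r[11] = max(2+45, 7+40, 7+38, …, 40+2, 21+0) = 47
r[12] = max(2+47, 7+45, 7+40, …, 21+2, 38+0) = 57
Maximum revenue is 57.
Now minimize piece count subject to staying optimal: for each k, pieces[k] = 1 + min over i with p[i]+r[k−i]=r[k] of pieces[k−i].
pieces[9] = 2
pieces[10] = 2
pieces[11] = 3
pieces[12] = 2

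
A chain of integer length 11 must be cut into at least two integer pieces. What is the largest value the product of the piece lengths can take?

54

Define g[k] = max over 1≤i<k of i · max(k−i, g[k−i]); the inner max lets the remainder stay uncut if that's better.
g[2] = 1*max(1,0) = 1*1 = 1
g[3] = max(1*2, 2*1) = 2
g[4] = max(1*3, 2*2, 3*1) = 4
g[5] = max(1*4, 2*3, 3*2, 4*1) = 6
g[6] = max(1*6, 2*4, 3*3, 4*2, 5*1) = 9
g[7] = max(1*9, 2*6, 3*4, 4*3, 5*2, 6*1) = 12
g[8] = max(1*12, 2*9, 3*6, …, 6*2, 7*1) = 18
g[9] = max(1*18, 2*12, 3*9, …, 7*2, 8*1) = 27
g[10] = max(1*27, 2*18, 3*12, …, 8*2, 9*1) = 36
g[11] = max(1*36, 2*27, 3*18, …, 9*2, 10*1) = 54
One optimal split: 3 + 3 + 3 + 2; product 3*3*3*2 = 54.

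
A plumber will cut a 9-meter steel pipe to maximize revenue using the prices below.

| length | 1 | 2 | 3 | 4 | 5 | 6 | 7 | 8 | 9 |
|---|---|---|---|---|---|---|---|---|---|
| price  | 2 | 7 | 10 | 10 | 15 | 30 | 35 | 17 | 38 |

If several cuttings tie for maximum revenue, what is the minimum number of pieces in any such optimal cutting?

Let r[k] be the best obtainable value from length k. For each k, try every first piece i and keep the best of price[i] + r[k−i].
r[1] = 2
r[2] = max(2+2, 7+0) = 7
r[3] = max(2+7, 7+2, 10+0) = 10
r[4] = max(2+10, 7+7, 10+2, 10+0) = 14
r[5] = max(2+14, 7+10, 10+7, 10+2, 15+0) = 17
r[6] = max(2+17, 7+14, 10+10, 10+7, 15+2, 30+0) = 30
r[7] = max(2+30, 7+17, 10+14, …, 30+2, 35+0) = 35
r[8] = max(2+35, 7+30, 10+17, …, 35+2, 17+0) = 37
r[9] = max(2+37, 7+35, 10+30, …, 17+2, 38+0) = 42
Maximum revenue is $42.
Now minimize piece count subject to staying optimal: for each k, pieces[k] = 1 + min over i with p[i]+r[k−i]=r[k] of pieces[k−i].
pieces[6] = 1
pieces[7] = 1
pieces[8] = 2
pieces[9] = 2

2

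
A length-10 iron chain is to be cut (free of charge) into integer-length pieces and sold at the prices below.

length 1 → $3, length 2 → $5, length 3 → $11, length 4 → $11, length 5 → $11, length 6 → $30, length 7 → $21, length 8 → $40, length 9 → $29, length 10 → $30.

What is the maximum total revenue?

46

Let R[k] be the best obtainable value from length k. For each k, try every first piece i and keep the best of price[i] + R[k−i].
R[1] = 3
R[2] = 6  (first piece 1, then R[1]=3)
R[3] = 11
R[4] = 14  (first piece 1, then R[3]=11)
R[5] = 17  (first piece 1, then R[4]=14)
R[6] = 30
R[7] = 33  (first piece 1, then R[6]=30)
R[8] = 40
R[9] = 43  (first piece 1, then R[8]=40)
R[10] = 46  (first piece 1, then R[9]=43)
One optimal cutting: 8 + 1 + 1 → $40 + $3 + $3 = $46.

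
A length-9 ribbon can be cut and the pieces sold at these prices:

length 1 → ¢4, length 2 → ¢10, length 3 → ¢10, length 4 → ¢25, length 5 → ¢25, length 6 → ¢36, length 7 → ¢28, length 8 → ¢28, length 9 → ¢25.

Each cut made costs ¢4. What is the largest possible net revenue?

46

Consider every possible first cut. r[k] is the best of p[i]+r[k−i] over all sellable i≤k, charging 4 whenever i<k.
r[1] = 4
r[2] = max(4+4-4, 10+0) = 10
r[3] = max(4+10-4, 10+4-4, 10+0) = 10
r[4] = max(4+10-4, 10+10-4, 10+4-4, 25+0) = 25
r[5] = max(4+25-4, 10+10-4, 10+10-4, 25+4-4, 25+0) = 25
r[6] = max(4+25-4, 10+25-4, 10+10-4, 25+10-4, 25+4-4, 36+0) = 36
r[7] = max(4+36-4, 10+25-4, 10+25-4, …, 36+4-4, 28+0) = 36
r[8] = max(4+36-4, 10+36-4, 10+25-4, …, 28+4-4, 28+0) = 46
r[9] = max(4+46-4, 10+36-4, 10+36-4, …, 28+4-4, 25+0) = 46
One optimal plan: pieces 4 + 4 + 1 (2 cuts) → ¢54 − ¢8 = ¢46.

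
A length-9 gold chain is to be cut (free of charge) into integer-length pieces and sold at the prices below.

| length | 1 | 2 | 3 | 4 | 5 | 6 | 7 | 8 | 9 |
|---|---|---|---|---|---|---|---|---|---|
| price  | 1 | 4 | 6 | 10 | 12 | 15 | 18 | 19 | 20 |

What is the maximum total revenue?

Build best[k] bottom-up: best[k] = max over allowed piece i of (p[i] + best[k−i]).
best[1] = 1
best[2] = max(1+1, 4+0) = 4
best[3] = max(1+4, 4+1, 6+0) = 6
best[4] = max(1+6, 4+4, 6+1, 10+0) = 10
best[5] = max(1+10, 4+6, 6+4, 10+1, 12+0) = 12
best[6] = max(1+12, 4+10, 6+6, 10+4, 12+1, 15+0) = 15
best[7] = max(1+15, 4+12, 6+10, …, 15+1, 18+0) = 18
best[8] = max(1+18, 4+15, 6+12, …, 18+1, 19+0) = 20
best[9] = max(1+20, 4+18, 6+15, …, 19+1, 20+0) = 22
One optimal cutting: 7 + 2 → $18 + $4 = $22.

22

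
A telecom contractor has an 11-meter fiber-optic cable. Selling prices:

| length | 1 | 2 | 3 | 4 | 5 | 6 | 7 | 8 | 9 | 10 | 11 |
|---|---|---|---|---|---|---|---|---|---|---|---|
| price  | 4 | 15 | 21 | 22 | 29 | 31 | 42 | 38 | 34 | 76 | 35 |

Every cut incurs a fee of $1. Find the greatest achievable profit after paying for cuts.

Build v[k] bottom-up: v[k] = max over allowed piece i of (p[i] + v[k−i]) − 1 per cut.
v[1] = 4
v[2] = max(4+4-1, 15+0) = 15
v[3] = max(4+15-1, 15+4-1, 21+0) = 21
v[4] = max(4+21-1, 15+15-1, 21+4-1, 22+0) = 29
v[5] = max(4+29-1, 15+21-1, 21+15-1, 22+4-1, 29+0) = 35
v[6] = max(4+35-1, 15+29-1, 21+21-1, 22+15-1, 29+4-1, 31+0) = 43
v[7] = max(4+43-1, 15+35-1, 21+29-1, …, 31+4-1, 42+0) = 49
v[8] = max(4+49-1, 15+43-1, 21+35-1, …, 42+4-1, 38+0) = 57
v[9] = max(4+57-1, 15+49-1, 21+43-1, …, 38+4-1, 34+0) = 63
v[10] = max(4+63-1, 15+57-1, 21+49-1, …, 34+4-1, 76+0) = 76
v[11] = max(4+76-1, 15+63-1, 21+57-1, …, 76+4-1, 35+0) = 79
One optimal plan: pieces 10 + 1 (1 cut) → $80 − $1 = $79.

79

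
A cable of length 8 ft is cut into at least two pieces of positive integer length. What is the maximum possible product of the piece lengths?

Let f[k] be the best product for length k (with at least one cut). For each first piece i, the rest contributes max(k−i, f[k−i]).
f[2] = 1*max(1,0) = 1*1 = 1
f[3] = 1*max(2,1) = 1*2 = 2
f[4] = 2*max(2,1) = 2*2 = 4
f[5] = 2*max(3,2) = 2*3 = 6
f[6] = 3*max(3,2) = 3*3 = 9
f[7] = 2*max(5,6) = 2*6 = 12
f[8] = 2*max(6,9) = 2*9 = 18
One optimal split: 3 + 3 + 2; product 3*3*2 = 18.

18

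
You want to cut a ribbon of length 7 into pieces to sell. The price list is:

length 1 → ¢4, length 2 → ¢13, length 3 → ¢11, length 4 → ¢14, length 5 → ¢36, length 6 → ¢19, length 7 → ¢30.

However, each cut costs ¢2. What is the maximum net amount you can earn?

47

Let v[k] be the best obtainable value from length k. For each k, try every first piece i and keep the best of price[i] + v[k−i] minus the 2 cut fee when i<k.
v[1] = 4
v[2] = 13
v[3] = 15  (first piece 1, then v[2]=13)
v[4] = 24  (first piece 2, then v[2]=13)
v[5] = 36
v[6] = 38  (first piece 1, then v[5]=36)
v[7] = 47  (first piece 2, then v[5]=36)
One optimal plan: pieces 5 + 2 (1 cut) → ¢49 − ¢2 = ¢47.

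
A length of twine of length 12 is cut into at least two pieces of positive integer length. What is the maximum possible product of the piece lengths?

81

Define g[k] = max over 1≤i<k of i · max(k−i, g[k−i]); the inner max lets the remainder stay uncut if that's better.
g[2] = 1·max(1,0) = 1·1 = 1
g[3] = max(1·2, 2·1) = 2
g[4] = max(1·3, 2·2, 3·1) = 4
g[5] = max(1·4, 2·3, 3·2, 4·1) = 6
g[6] = max(1·6, 2·4, 3·3, 4·2, 5·1) = 9
g[7] = max(1·9, 2·6, 3·4, 4·3, 5·2, 6·1) = 12
g[8] = max(1·12, 2·9, 3·6, …, 6·2, 7·1) = 18
g[9] = max(1·18, 2·12, 3·9, …, 7·2, 8·1) = 27
g[10] = max(1·27, 2·18, 3·12, …, 8·2, 9·1) = 36
g[11] = max(1·36, 2·27, 3·18, …, 9·2, 10·1) = 54
g[12] = max(1·54, 2·36, 3·27, …, 10·2, 11·1) = 81
One optimal split: 3 + 3 + 3 + 3; product 3·3·3·3 = 81.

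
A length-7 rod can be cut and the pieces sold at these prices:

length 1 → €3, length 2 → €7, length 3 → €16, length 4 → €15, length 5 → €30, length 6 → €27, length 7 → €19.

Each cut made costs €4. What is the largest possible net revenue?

33

Let v[k] be the best obtainable value from length k. For each k, try every first piece i and keep the best of price[i] + v[k−i] minus the 4 cut fee when i<k.
v[1] = 3
v[2] = max(3+3-4, 7+0) = 7
v[3] = max(3+7-4, 7+3-4, 16+0) = 16
v[4] = max(3+16-4, 7+7-4, 16+3-4, 15+0) = 15
v[5] = max(3+15-4, 7+16-4, 16+7-4, 15+3-4, 30+0) = 30
v[6] = max(3+30-4, 7+15-4, 16+16-4, 15+7-4, 30+3-4, 27+0) = 29
v[7] = max(3+29-4, 7+30-4, 16+15-4, …, 27+3-4, 19+0) = 33
One optimal plan: pieces 5 + 2 (1 cut) → €37 − €4 = €33.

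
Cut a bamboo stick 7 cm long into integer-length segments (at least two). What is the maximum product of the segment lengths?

12

Fill g[k] for k=2..7: at each k try every first piece i and multiply by the better of (k−i) uncut or g[k−i].
Small cases: g[2]=1.
g[3] = 1·max(2,1) = 1·2 = 2
g[4] = 2·max(2,1) = 2·2 = 4
g[5] = 2·max(3,2) = 2·3 = 6
g[6] = 3·max(3,2) = 3·3 = 9
g[7] = 2·max(5,6) = 2·6 = 12
One optimal split: 3 + 2 + 2; product 3·2·2 = 12.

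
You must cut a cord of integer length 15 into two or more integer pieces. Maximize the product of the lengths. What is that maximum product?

Define m[k] = max over 1≤i<k of i · max(k−i, m[k−i]); the inner max lets the remainder stay uncut if that's better.
m[2] = 1×max(1,0) = 1×1 = 1
m[3] = 1×max(2,1) = 1×2 = 2
m[4] = 2×max(2,1) = 2×2 = 4
m[5] = 2×max(3,2) = 2×3 = 6
m[6] = 3×max(3,2) = 3×3 = 9
m[7] = 2×max(5,6) = 2×6 = 12
m[8] = 2×max(6,9) = 2×9 = 18
m[9] = 3×max(6,9) = 3×9 = 27
m[10] = 2×max(8,18) = 2×18 = 36
m[11] = 2×max(9,27) = 2×27 = 54
m[12] = 3×max(9,27) = 3×27 = 81
m[13] = 2×max(11,54) = 2×54 = 108
m[14] = 2×max(12,81) = 2×81 = 162
m[15] = 3×max(12,81) = 3×81 = 243
One optimal split: 3 + 3 + 3 + 3 + 3; product 3×3×3×3×3 = 243.

243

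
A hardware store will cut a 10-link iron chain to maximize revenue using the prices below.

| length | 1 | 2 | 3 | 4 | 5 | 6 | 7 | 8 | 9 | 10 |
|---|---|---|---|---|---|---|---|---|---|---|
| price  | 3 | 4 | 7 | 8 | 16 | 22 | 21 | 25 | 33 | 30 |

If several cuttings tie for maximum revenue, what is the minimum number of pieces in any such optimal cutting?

2

Consider every possible first cut. r[k] is the best of p[i]+r[k−i] over all sellable i≤k.
r[1] = 3
r[2] = max(3+3, 4+0) = 6
r[3] = max(3+6, 4+3, 7+0) = 9
r[4] = max(3+9, 4+6, 7+3, 8+0) = 12
r[5] = max(3+12, 4+9, 7+6, 8+3, 16+0) = 16
r[6] = max(3+16, 4+12, 7+9, 8+6, 16+3, 22+0) = 22
r[7] = max(3+22, 4+16, 7+12, …, 22+3, 21+0) = 25
r[8] = max(3+25, 4+22, 7+16, …, 21+3, 25+0) = 28
r[9] = max(3+28, 4+25, 7+22, …, 25+3, 33+0) = 33
r[10] = max(3+33, 4+28, 7+25, …, 33+3, 30+0) = 36
Maximum revenue is $36.
Now minimize piece count subject to staying optimal: for each k, pieces[k] = 1 + min over i with p[i]+r[k−i]=r[k] of pieces[k−i].
pieces[7] = 2
pieces[8] = 3
pieces[9] = 1
pieces[10] = 2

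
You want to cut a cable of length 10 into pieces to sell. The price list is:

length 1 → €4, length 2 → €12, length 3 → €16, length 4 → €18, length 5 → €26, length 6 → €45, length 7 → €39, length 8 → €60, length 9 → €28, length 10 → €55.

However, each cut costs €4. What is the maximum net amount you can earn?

68

Build v[k] bottom-up: v[k] = max over allowed piece i of (p[i] + v[k−i]) − 4 per cut.
v[1] = 4
v[2] = 12
v[3] = 16
v[4] = 20  (first piece 2, then v[2]=12)
v[5] = 26
v[6] = 45
v[7] = 45  (first piece 1, then v[6]=45)
v[8] = 60
v[9] = 60  (first piece 1, then v[8]=60)
v[10] = 68  (first piece 2, then v[8]=60)
One optimal plan: pieces 8 + 2 (1 cut) → €72 − €4 = €68.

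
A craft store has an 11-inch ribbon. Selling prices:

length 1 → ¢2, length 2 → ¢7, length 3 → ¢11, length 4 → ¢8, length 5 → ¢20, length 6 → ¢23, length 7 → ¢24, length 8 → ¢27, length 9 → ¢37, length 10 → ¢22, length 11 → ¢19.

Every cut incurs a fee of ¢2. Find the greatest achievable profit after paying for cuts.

42

Build net[k] bottom-up: net[k] = max over allowed piece i of (p[i] + net[k−i]) − 2 per cut.
net[1] = 2
net[2] = max(2+2-2, 7+0) = 7
net[3] = max(2+7-2, 7+2-2, 11+0) = 11
net[4] = max(2+11-2, 7+7-2, 11+2-2, 8+0) = 12
net[5] = max(2+12-2, 7+11-2, 11+7-2, 8+2-2, 20+0) = 20
net[6] = max(2+20-2, 7+12-2, 11+11-2, 8+7-2, 20+2-2, 23+0) = 23
net[7] = max(2+23-2, 7+20-2, 11+12-2, …, 23+2-2, 24+0) = 25
net[8] = max(2+25-2, 7+23-2, 11+20-2, …, 24+2-2, 27+0) = 29
net[9] = max(2+29-2, 7+25-2, 11+23-2, …, 27+2-2, 37+0) = 37
net[10] = max(2+37-2, 7+29-2, 11+25-2, …, 37+2-2, 22+0) = 38
net[11] = max(2+38-2, 7+37-2, 11+29-2, …, 22+2-2, 19+0) = 42
One optimal plan: pieces 9 + 2 (1 cut) → ¢44 − ¢2 = ¢42.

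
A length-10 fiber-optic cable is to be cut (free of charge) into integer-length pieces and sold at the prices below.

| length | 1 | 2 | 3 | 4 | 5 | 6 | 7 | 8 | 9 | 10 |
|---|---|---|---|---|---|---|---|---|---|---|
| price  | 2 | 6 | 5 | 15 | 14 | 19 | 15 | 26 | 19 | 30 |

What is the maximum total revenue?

36

Build v[k] bottom-up: v[k] = max over allowed piece i of (p[i] + v[k−i]).
v[1] = 2
v[2] = 6
v[3] = 8  (first piece 1, then v[2]=6)
v[4] = 15
v[5] = 17  (first piece 1, then v[4]=15)
v[6] = 21  (first piece 2, then v[4]=15)
v[7] = 23  (first piece 1, then v[6]=21)
v[8] = 30  (first piece 4, then v[4]=15)
v[9] = 32  (first piece 1, then v[8]=30)
v[10] = 36  (first piece 2, then v[8]=30)
One optimal cutting: 4 + 4 + 2 → $15 + $15 + $6 = $36.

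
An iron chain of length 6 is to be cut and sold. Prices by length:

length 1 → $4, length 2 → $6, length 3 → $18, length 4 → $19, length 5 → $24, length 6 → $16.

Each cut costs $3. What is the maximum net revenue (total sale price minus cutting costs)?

33

Consider every possible first cut. v[k] is the best of p[i]+v[k−i] over all sellable i≤k, charging 3 whenever i<k.
v[1] = 4
v[2] = max(4+4-3, 6+0) = 6
v[3] = max(4+6-3, 6+4-3, 18+0) = 18
v[4] = max(4+18-3, 6+6-3, 18+4-3, 19+0) = 19
v[5] = max(4+19-3, 6+18-3, 18+6-3, 19+4-3, 24+0) = 24
v[6] = max(4+24-3, 6+19-3, 18+18-3, 19+6-3, 24+4-3, 16+0) = 33
One optimal plan: pieces 3 + 3 (1 cut) → $36 − $3 = $33.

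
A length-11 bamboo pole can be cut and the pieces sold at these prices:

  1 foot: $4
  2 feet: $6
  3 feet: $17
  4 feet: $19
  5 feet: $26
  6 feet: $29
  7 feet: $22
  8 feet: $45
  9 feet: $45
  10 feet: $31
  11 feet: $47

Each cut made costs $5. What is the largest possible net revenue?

57

Consider every possible first cut. net[k] is the best of p[i]+net[k−i] over all sellable i≤k, charging 5 whenever i<k.
net[1] = 4
net[2] = max(4+4-5, 6+0) = 6
net[3] = max(4+6-5, 6+4-5, 17+0) = 17
net[4] = max(4+17-5, 6+6-5, 17+4-5, 19+0) = 19
net[5] = max(4+19-5, 6+17-5, 17+6-5, 19+4-5, 26+0) = 26
net[6] = max(4+26-5, 6+19-5, 17+17-5, 19+6-5, 26+4-5, 29+0) = 29
net[7] = max(4+29-5, 6+26-5, 17+19-5, …, 29+4-5, 22+0) = 31
net[8] = max(4+31-5, 6+29-5, 17+26-5, …, 22+4-5, 45+0) = 45
net[9] = max(4+45-5, 6+31-5, 17+29-5, …, 45+4-5, 45+0) = 45
net[10] = max(4+45-5, 6+45-5, 17+31-5, …, 45+4-5, 31+0) = 47
net[11] = max(4+47-5, 6+45-5, 17+45-5, …, 31+4-5, 47+0) = 57
One optimal plan: pieces 8 + 3 (1 cut) → $62 − $5 = $57.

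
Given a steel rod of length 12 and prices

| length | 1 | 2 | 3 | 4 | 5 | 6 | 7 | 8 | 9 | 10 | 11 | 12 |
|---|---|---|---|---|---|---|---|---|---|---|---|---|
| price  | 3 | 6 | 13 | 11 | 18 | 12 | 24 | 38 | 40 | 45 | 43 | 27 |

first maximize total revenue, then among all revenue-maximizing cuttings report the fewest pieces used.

Consider every possible first cut. r[k] is the best of p[i]+r[k−i] over all sellable i≤k.
r[1] = 3
r[2] = max(3+3, 6+0) = 6
r[3] = max(3+6, 6+3, 13+0) = 13
r[4] = max(3+13, 6+6, 13+3, 11+0) = 16
r[5] = max(3+16, 6+13, 13+6, 11+3, 18+0) = 19
r[6] = max(3+19, 6+16, 13+13, 11+6, 18+3, 12+0) = 26
r[7] = max(3+26, 6+19, 13+16, …, 12+3, 24+0) = 29
r[8] = max(3+29, 6+26, 13+19, …, 24+3, 38+0) = 38
r[9] = max(3+38, 6+29, 13+26, …, 38+3, 40+0) = 41
r[10] = max(3+41, 6+38, 13+29, …, 40+3, 45+0) = 45
r[11] = max(3+45, 6+41, 13+38, …, 45+3, 43+0) = 51
r[12] = max(3+51, 6+45, 13+41, …, 43+3, 27+0) = 54
Maximum revenue is $54.
Now minimize piece count subject to staying optimal: for each k, pieces[k] = 1 + min over i with p[i]+r[k−i]=r[k] of pieces[k−i].
pieces[9] = 2
pieces[10] = 1
pieces[11] = 2
pieces[12] = 3

3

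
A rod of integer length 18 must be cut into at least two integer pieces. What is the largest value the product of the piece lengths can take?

729

Fill f[k] for k=2..18: at each k try every first piece i and multiply by the better of (k−i) uncut or f[k−i].
f[2] = 1·max(1,0) = 1·1 = 1
f[3] = max(1·2, 2·1) = 2
f[4] = max(1·3, 2·2, 3·1) = 4
f[5] = max(1·4, 2·3, 3·2, 4·1) = 6
f[6] = max(1·6, 2·4, 3·3, 4·2, 5·1) = 9
f[7] = max(1·9, 2·6, 3·4, 4·3, 5·2, 6·1) = 12
f[8] = max(1·12, 2·9, 3·6, …, 6·2, 7·1) = 18
f[9] = max(1·18, 2·12, 3·9, …, 7·2, 8·1) = 27
f[10] = max(1·27, 2·18, 3·12, …, 8·2, 9·1) = 36
f[11] = max(1·36, 2·27, 3·18, …, 9·2, 10·1) = 54
f[12] = max(1·54, 2·36, 3·27, …, 10·2, 11·1) = 81
f[13] = max(1·81, 2·54, 3·36, …, 11·2, 12·1) = 108
f[14] = max(1·108, 2·81, 3·54, …, 12·2, 13·1) = 162
f[15] = max(1·162, 2·108, 3·81, …, 13·2, 14·1) = 243
f[16] = max(1·243, 2·162, 3·108, …, 14·2, 15·1) = 324
f[17] = max(1·324, 2·243, 3·162, …, 15·2, 16·1) = 486
f[18] = max(1·486, 2·324, 3·243, …, 16·2, 17·1) = 729
One optimal split: 3 + 3 + 3 + 3 + 3 + 3; product 3·3·3·3·3·3 = 729.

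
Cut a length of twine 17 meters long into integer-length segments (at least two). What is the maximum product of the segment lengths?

Fill m[k] for k=2..17: at each k try every first piece i and multiply by the better of (k−i) uncut or m[k−i].
m[2] = 1×max(1,0) = 1×1 = 1
m[3] = 1×max(2,1) = 1×2 = 2
m[4] = 2×max(2,1) = 2×2 = 4
m[5] = 2×max(3,2) = 2×3 = 6
m[6] = 3×max(3,2) = 3×3 = 9
m[7] = 2×max(5,6) = 2×6 = 12
m[8] = 2×max(6,9) = 2×9 = 18
m[9] = 3×max(6,9) = 3×9 = 27
m[10] = 2×max(8,18) = 2×18 = 36
m[11] = 2×max(9,27) = 2×27 = 54
m[12] = 3×max(9,27) = 3×27 = 81
m[13] = 2×max(11,54) = 2×54 = 108
m[14] = 2×max(12,81) = 2×81 = 162
m[15] = 3×max(12,81) = 3×81 = 243
m[16] = 2×max(14,162) = 2×162 = 324
m[17] = 2×max(15,243) = 2×243 = 486
One optimal split: 3 + 3 + 3 + 3 + 3 + 2; product 3×3×3×3×3×2 = 486.

486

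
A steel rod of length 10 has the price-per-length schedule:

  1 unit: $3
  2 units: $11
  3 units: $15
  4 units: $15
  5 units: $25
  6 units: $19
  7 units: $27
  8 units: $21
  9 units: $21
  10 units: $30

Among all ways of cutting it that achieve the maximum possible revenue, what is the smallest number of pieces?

Build r[k] bottom-up: r[k] = max over allowed piece i of (p[i] + r[k−i]).
r[1] = 3
r[2] = max(3+3, 11+0) = 11
r[3] = max(3+11, 11+3, 15+0) = 15
r[4] = max(3+15, 11+11, 15+3, 15+0) = 22
r[5] = max(3+22, 11+15, 15+11, 15+3, 25+0) = 26
r[6] = max(3+26, 11+22, 15+15, 15+11, 25+3, 19+0) = 33
r[7] = max(3+33, 11+26, 15+22, …, 19+3, 27+0) = 37
r[8] = max(3+37, 11+33, 15+26, …, 27+3, 21+0) = 44
r[9] = max(3+44, 11+37, 15+33, …, 21+3, 21+0) = 48
r[10] = max(3+48, 11+44, 15+37, …, 21+3, 30+0) = 55
Maximum revenue is $55.
Now minimize piece count subject to staying optimal: for each k, pieces[k] = 1 + min over i with p[i]+r[k−i]=r[k] of pieces[k−i].
pieces[7] = 3
pieces[8] = 4
pieces[9] = 4
pieces[10] = 5

5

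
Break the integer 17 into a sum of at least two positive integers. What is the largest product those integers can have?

486

Fill g[k] for k=2..17: at each k try every first piece i and multiply by the better of (k−i) uncut or g[k−i].
g[2] = 1×max(1,0) = 1×1 = 1
g[3] = 1×max(2,1) = 1×2 = 2
g[4] = 2×max(2,1) = 2×2 = 4
g[5] = 2×max(3,2) = 2×3 = 6
g[6] = 3×max(3,2) = 3×3 = 9
g[7] = 2×max(5,6) = 2×6 = 12
g[8] = 2×max(6,9) = 2×9 = 18
g[9] = 3×max(6,9) = 3×9 = 27
g[10] = 2×max(8,18) = 2×18 = 36
g[11] = 2×max(9,27) = 2×27 = 54
g[12] = 3×max(9,27) = 3×27 = 81
g[13] = 2×max(11,54) = 2×54 = 108
g[14] = 2×max(12,81) = 2×81 = 162
g[15] = 3×max(12,81) = 3×81 = 243
g[16] = 2×max(14,162) = 2×162 = 324
g[17] = 2×max(15,243) = 2×243 = 486
One optimal split: 3 + 3 + 3 + 3 + 3 + 2; product 3×3×3×3×3×2 = 486.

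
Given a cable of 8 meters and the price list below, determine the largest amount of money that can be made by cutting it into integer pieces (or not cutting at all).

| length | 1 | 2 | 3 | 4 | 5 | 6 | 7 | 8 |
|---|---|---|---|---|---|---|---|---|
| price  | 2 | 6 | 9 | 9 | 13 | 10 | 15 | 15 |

Build r[k] bottom-up: r[k] = max over allowed piece i of (p[i] + r[k−i]).
r[1] = 2
r[2] = 6
r[3] = 9
r[4] = 12  (first piece 2, then r[2]=6)
r[5] = 15  (first piece 2, then r[3]=9)
r[6] = 18  (first piece 2, then r[4]=12)
r[7] = 21  (first piece 2, then r[5]=15)
r[8] = 24  (first piece 2, then r[6]=18)
One optimal cutting: 2 + 2 + 2 + 2 → €6 + €6 + €6 + €6 = €24.

24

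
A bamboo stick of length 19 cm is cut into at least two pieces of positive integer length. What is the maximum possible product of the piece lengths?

Let m[k] be the best product for length k (with at least one cut). For each first piece i, the rest contributes max(k−i, m[k−i]).
m[2] = 1·max(1,0) = 1·1 = 1
m[3] = max(1·2, 2·1) = 2
m[4] = max(1·3, 2·2, 3·1) = 4
m[5] = max(1·4, 2·3, 3·2, 4·1) = 6
m[6] = max(1·6, 2·4, 3·3, 4·2, 5·1) = 9
m[7] = max(1·9, 2·6, 3·4, 4·3, 5·2, 6·1) = 12
m[8] = max(1·12, 2·9, 3·6, …, 6·2, 7·1) = 18
m[9] = max(1·18, 2·12, 3·9, …, 7·2, 8·1) = 27
m[10] = max(1·27, 2·18, 3·12, …, 8·2, 9·1) = 36
m[11] = max(1·36, 2·27, 3·18, …, 9·2, 10·1) = 54
m[12] = max(1·54, 2·36, 3·27, …, 10·2, 11·1) = 81
m[13] = max(1·81, 2·54, 3·36, …, 11·2, 12·1) = 108
m[14] = max(1·108, 2·81, 3·54, …, 12·2, 13·1) = 162
m[15] = max(1·162, 2·108, 3·81, …, 13·2, 14·1) = 243
m[16] = max(1·243, 2·162, 3·108, …, 14·2, 15·1) = 324
m[17] = max(1·324, 2·243, 3·162, …, 15·2, 16·1) = 486
m[18] = max(1·486, 2·324, 3·243, …, 16·2, 17·1) = 729
m[19] = max(1·729, 2·486, 3·324, …, 17·2, 18·1) = 972
One optimal split: 3 + 3 + 3 + 3 + 3 + 2 + 2; product 3·3·3·3·3·2·2 = 972.

972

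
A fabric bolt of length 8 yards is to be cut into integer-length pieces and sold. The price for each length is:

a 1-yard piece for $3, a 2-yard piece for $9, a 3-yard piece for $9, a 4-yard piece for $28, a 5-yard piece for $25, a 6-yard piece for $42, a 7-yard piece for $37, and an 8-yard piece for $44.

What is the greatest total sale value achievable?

56

Let v[k] be the best obtainable value from length k. For each k, try every first piece i and keep the best of price[i] + v[k−i].
v[1] = 3
v[2] = max(3+3, 9+0) = 9
v[3] = max(3+9, 9+3, 9+0) = 12
v[4] = max(3+12, 9+9, 9+3, 28+0) = 28
v[5] = max(3+28, 9+12, 9+9, 28+3, 25+0) = 31
v[6] = max(3+31, 9+28, 9+12, 28+9, 25+3, 42+0) = 42
v[7] = max(3+42, 9+31, 9+28, …, 42+3, 37+0) = 45
v[8] = max(3+45, 9+42, 9+31, …, 37+3, 44+0) = 56
One optimal cutting: 4 + 4 → $28 + $28 = $56.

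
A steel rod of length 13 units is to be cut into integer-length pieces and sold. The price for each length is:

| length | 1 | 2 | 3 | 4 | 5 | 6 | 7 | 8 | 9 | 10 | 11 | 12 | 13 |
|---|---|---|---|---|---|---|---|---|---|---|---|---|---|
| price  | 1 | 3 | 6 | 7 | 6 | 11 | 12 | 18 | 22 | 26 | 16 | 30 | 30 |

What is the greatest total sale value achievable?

32

Consider every possible first cut. R[k] is the best of p[i]+R[k−i] over all sellable i≤k.
R[1] = 1
R[2] = max(1+1, 3+0) = 3
R[3] = max(1+3, 3+1, 6+0) = 6
R[4] = max(1+6, 3+3, 6+1, 7+0) = 7
R[5] = max(1+7, 3+6, 6+3, 7+1, 6+0) = 9
R[6] = max(1+9, 3+7, 6+6, 7+3, 6+1, 11+0) = 12
R[7] = max(1+12, 3+9, 6+7, …, 11+1, 12+0) = 13
R[8] = max(1+13, 3+12, 6+9, …, 12+1, 18+0) = 18
R[9] = max(1+18, 3+13, 6+12, …, 18+1, 22+0) = 22
R[10] = max(1+22, 3+18, 6+13, …, 22+1, 26+0) = 26
R[11] = max(1+26, 3+22, 6+18, …, 26+1, 16+0) = 27
R[12] = max(1+27, 3+26, 6+22, …, 16+1, 30+0) = 30
R[13] = max(1+30, 3+27, 6+26, …, 30+1, 30+0) = 32
One optimal cutting: 10 + 3 → $26 + $6 = $32.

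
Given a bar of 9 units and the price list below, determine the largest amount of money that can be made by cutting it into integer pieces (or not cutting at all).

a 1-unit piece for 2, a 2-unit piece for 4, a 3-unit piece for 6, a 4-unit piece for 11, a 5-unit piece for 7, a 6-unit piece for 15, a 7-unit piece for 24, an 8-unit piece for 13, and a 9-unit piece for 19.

Consider every possible first cut. R[k] is the best of p[i]+R[k−i] over all sellable i≤k.
R[1] = 2
R[2] = 4  (first piece 1, then R[1]=2)
R[3] = 6  (first piece 1, then R[2]=4)
R[4] = 11
R[5] = 13  (first piece 1, then R[4]=11)
R[6] = 15  (first piece 1, then R[5]=13)
R[7] = 24
R[8] = 26  (first piece 1, then R[7]=24)
R[9] = 28  (first piece 1, then R[8]=26)
One optimal cutting: 7 + 1 + 1 → 24 + 2 + 2 = 28.

28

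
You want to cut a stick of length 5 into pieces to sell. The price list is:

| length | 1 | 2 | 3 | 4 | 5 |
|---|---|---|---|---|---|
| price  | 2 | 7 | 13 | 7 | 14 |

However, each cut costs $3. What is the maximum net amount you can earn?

17

Build net[k] bottom-up: net[k] = max over allowed piece i of (p[i] + net[k−i]) − 3 per cut.
net[1] = 2
net[2] = 7
net[3] = 13
net[4] = 12  (first piece 1, then net[3]=13)
net[5] = 17  (first piece 2, then net[3]=13)
One optimal plan: pieces 3 + 2 (1 cut) → $20 − $3 = $17.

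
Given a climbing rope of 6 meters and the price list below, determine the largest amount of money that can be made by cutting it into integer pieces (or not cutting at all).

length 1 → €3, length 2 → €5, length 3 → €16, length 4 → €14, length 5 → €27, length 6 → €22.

32

Let best[k] be the best obtainable value from length k. For each k, try every first piece i and keep the best of price[i] + best[k−i].
best[1] = 3
best[2] = 6  (first piece 1, then best[1]=3)
best[3] = 16
best[4] = 19  (first piece 1, then best[3]=16)
best[5] = 27
best[6] = 32  (first piece 3, then best[3]=16)
One optimal cutting: 3 + 3 → €16 + €16 = €32.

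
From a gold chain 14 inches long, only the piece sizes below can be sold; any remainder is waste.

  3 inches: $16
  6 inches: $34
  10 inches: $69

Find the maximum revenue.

Build r[k] bottom-up: r[k] = max over allowed piece i of (p[i] + r[k−i]).
r[1] = 0
r[2] = 0
r[3] = 16
r[4] = 16
r[5] = 16
r[6] = max(16+16, 34+0) = 34
r[7] = max(16+16, 34+0) = 34
r[8] = max(16+16, 34+0) = 34
r[9] = max(16+34, 34+16) = 50
r[10] = max(16+34, 34+16, 69+0) = 69
r[11] = max(16+34, 34+16, 69+0) = 69
r[12] = max(16+50, 34+34, 69+0) = 69
r[13] = max(16+69, 34+34, 69+16) = 85
r[14] = max(16+69, 34+34, 69+16) = 85
One optimal cutting: pieces 10 + 3 with 1 inch of scrap → $85.

85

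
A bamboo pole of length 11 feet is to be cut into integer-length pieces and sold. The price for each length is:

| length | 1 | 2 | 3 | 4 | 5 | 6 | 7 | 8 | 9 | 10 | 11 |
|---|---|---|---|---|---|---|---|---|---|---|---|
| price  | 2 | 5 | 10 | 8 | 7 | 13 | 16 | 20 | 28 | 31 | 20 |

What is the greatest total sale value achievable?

Let R[k] be the best obtainable value from length k. For each k, try every first piece i and keep the best of price[i] + R[k−i].
R[1] = 2
R[2] = max(2+2, 5+0) = 5
R[3] = max(2+5, 5+2, 10+0) = 10
R[4] = max(2+10, 5+5, 10+2, 8+0) = 12
R[5] = max(2+12, 5+10, 10+5, 8+2, 7+0) = 15
R[6] = max(2+15, 5+12, 10+10, 8+5, 7+2, 13+0) = 20
R[7] = max(2+20, 5+15, 10+12, …, 13+2, 16+0) = 22
R[8] = max(2+22, 5+20, 10+15, …, 16+2, 20+0) = 25
R[9] = max(2+25, 5+22, 10+20, …, 20+2, 28+0) = 30
R[10] = max(2+30, 5+25, 10+22, …, 28+2, 31+0) = 32
R[11] = max(2+32, 5+30, 10+25, …, 31+2, 20+0) = 35
One optimal cutting: 3 + 3 + 3 + 2 → $10 + $10 + $10 + $5 = $35.

35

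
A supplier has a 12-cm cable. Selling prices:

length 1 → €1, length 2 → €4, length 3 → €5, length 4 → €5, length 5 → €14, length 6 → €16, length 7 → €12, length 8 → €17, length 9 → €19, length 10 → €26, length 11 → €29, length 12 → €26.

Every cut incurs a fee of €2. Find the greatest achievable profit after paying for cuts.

Let v[k] be the best obtainable value from length k. For each k, try every first piece i and keep the best of price[i] + v[k−i] minus the 2 cut fee when i<k.
v[1] = 1
v[2] = 4
v[3] = 5
v[4] = 6  (first piece 2, then v[2]=4)
v[5] = 14
v[6] = 16
v[7] = 16  (first piece 2, then v[5]=14)
v[8] = 18  (first piece 2, then v[6]=16)
v[9] = 19  (first piece 3, then v[6]=16)
v[10] = 26  (first piece 5, then v[5]=14)
v[11] = 29
v[12] = 30  (first piece 6, then v[6]=16)
One optimal plan: pieces 6 + 6 (1 cut) → €32 − €2 = €30.

30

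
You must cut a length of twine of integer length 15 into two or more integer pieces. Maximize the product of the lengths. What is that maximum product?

243

Let prod[k] be the best product for length k (with at least one cut). For each first piece i, the rest contributes max(k−i, prod[k−i]).
prod[2] = 1·max(1,0) = 1·1 = 1
prod[3] = max(1·2, 2·1) = 2
prod[4] = max(1·3, 2·2, 3·1) = 4
prod[5] = max(1·4, 2·3, 3·2, 4·1) = 6
prod[6] = max(1·6, 2·4, 3·3, 4·2, 5·1) = 9
prod[7] = max(1·9, 2·6, 3·4, 4·3, 5·2, 6·1) = 12
prod[8] = max(1·12, 2·9, 3·6, …, 6·2, 7·1) = 18
prod[9] = max(1·18, 2·12, 3·9, …, 7·2, 8·1) = 27
prod[10] = max(1·27, 2·18, 3·12, …, 8·2, 9·1) = 36
prod[11] = max(1·36, 2·27, 3·18, …, 9·2, 10·1) = 54
prod[12] = max(1·54, 2·36, 3·27, …, 10·2, 11·1) = 81
prod[13] = max(1·81, 2·54, 3·36, …, 11·2, 12·1) = 108
prod[14] = max(1·108, 2·81, 3·54, …, 12·2, 13·1) = 162
prod[15] = max(1·162, 2·108, 3·81, …, 13·2, 14·1) = 243
One optimal split: 3 + 3 + 3 + 3 + 3; product 3·3·3·3·3 = 243.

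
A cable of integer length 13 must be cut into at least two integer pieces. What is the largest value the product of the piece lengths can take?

Define g[k] = max over 1≤i<k of i · max(k−i, g[k−i]); the inner max lets the remainder stay uncut if that's better.
g[2] = 1*max(1,0) = 1*1 = 1
g[3] = 1*max(2,1) = 1*2 = 2
g[4] = 2*max(2,1) = 2*2 = 4
g[5] = 2*max(3,2) = 2*3 = 6
g[6] = 3*max(3,2) = 3*3 = 9
g[7] = 2*max(5,6) = 2*6 = 12
g[8] = 2*max(6,9) = 2*9 = 18
g[9] = 3*max(6,9) = 3*9 = 27
g[10] = 2*max(8,18) = 2*18 = 36
g[11] = 2*max(9,27) = 2*27 = 54
g[12] = 3*max(9,27) = 3*27 = 81
g[13] = 2*max(11,54) = 2*54 = 108
One optimal split: 3 + 3 + 3 + 2 + 2; product 3*3*3*2*2 = 108.

108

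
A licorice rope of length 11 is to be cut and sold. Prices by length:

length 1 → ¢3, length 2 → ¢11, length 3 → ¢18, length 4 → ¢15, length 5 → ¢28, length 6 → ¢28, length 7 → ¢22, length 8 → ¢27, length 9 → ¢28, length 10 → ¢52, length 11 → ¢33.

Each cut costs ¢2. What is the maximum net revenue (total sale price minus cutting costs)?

Consider every possible first cut. net[k] is the best of p[i]+net[k−i] over all sellable i≤k, charging 2 whenever i<k.
net[1] = 3
net[2] = 11
net[3] = 18
net[4] = 20  (first piece 2, then net[2]=11)
net[5] = 28
net[6] = 34  (first piece 3, then net[3]=18)
net[7] = 37  (first piece 2, then net[5]=28)
net[8] = 44  (first piece 3, then net[5]=28)
net[9] = 50  (first piece 3, then net[6]=34)
net[10] = 54  (first piece 5, then net[5]=28)
net[11] = 60  (first piece 3, then net[8]=44)
One optimal plan: pieces 5 + 3 + 3 (2 cuts) → ¢64 − ¢4 = ¢60.

60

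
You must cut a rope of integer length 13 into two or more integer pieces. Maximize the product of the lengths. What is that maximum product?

Define prod[k] = max over 1≤i<k of i · max(k−i, prod[k−i]); the inner max lets the remainder stay uncut if that's better.
Small cases: prod[2]=1, prod[3]=2, prod[4]=4, prod[5]=6, prod[6]=9, prod[7]=12.
prod[8] = max(1·12, 2·9, 3·6, …, 6·2, 7·1) = 18
prod[9] = max(1·18, 2·12, 3·9, …, 7·2, 8·1) = 27
prod[10] = max(1·27, 2·18, 3·12, …, 8·2, 9·1) = 36
prod[11] = max(1·36, 2·27, 3·18, …, 9·2, 10·1) = 54
prod[12] = max(1·54, 2·36, 3·27, …, 10·2, 11·1) = 81
prod[13] = max(1·81, 2·54, 3·36, …, 11·2, 12·1) = 108
One optimal split: 3 + 3 + 3 + 2 + 2; product 3·3·3·2·2 = 108.

108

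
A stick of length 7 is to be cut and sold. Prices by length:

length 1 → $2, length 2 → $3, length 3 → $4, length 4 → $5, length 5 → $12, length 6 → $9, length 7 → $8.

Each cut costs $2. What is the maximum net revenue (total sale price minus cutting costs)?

Let v[k] be the best obtainable value from length k. For each k, try every first piece i and keep the best of price[i] + v[k−i] minus the 2 cut fee when i<k.
v[1] = 2
v[2] = max(2+2-2, 3+0) = 3
v[3] = max(2+3-2, 3+2-2, 4+0) = 4
v[4] = max(2+4-2, 3+3-2, 4+2-2, 5+0) = 5
v[5] = max(2+5-2, 3+4-2, 4+3-2, 5+2-2, 12+0) = 12
v[6] = max(2+12-2, 3+5-2, 4+4-2, 5+3-2, 12+2-2, 9+0) = 12
v[7] = max(2+12-2, 3+12-2, 4+5-2, …, 9+2-2, 8+0) = 13
One optimal plan: pieces 5 + 2 (1 cut) → $15 − $2 = $13.

13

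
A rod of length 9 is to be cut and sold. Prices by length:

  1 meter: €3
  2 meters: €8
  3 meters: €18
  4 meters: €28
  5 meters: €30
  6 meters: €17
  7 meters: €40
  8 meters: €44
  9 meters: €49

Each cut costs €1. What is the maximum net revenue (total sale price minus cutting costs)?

Build v[k] bottom-up: v[k] = max over allowed piece i of (p[i] + v[k−i]) − 1 per cut.
v[1] = 3
v[2] = max(3+3-1, 8+0) = 8
v[3] = max(3+8-1, 8+3-1, 18+0) = 18
v[4] = max(3+18-1, 8+8-1, 18+3-1, 28+0) = 28
v[5] = max(3+28-1, 8+18-1, 18+8-1, 28+3-1, 30+0) = 30
v[6] = max(3+30-1, 8+28-1, 18+18-1, 28+8-1, 30+3-1, 17+0) = 35
v[7] = max(3+35-1, 8+30-1, 18+28-1, …, 17+3-1, 40+0) = 45
v[8] = max(3+45-1, 8+35-1, 18+30-1, …, 40+3-1, 44+0) = 55
v[9] = max(3+55-1, 8+45-1, 18+35-1, …, 44+3-1, 49+0) = 57
One optimal plan: pieces 4 + 4 + 1 (2 cuts) → €59 − €2 = €57.

57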